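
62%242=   62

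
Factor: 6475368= 2^3 *3^1*17^1*59^1*269^1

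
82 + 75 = 157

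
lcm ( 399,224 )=12768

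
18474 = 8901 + 9573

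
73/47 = 1 + 26/47 = 1.55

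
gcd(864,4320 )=864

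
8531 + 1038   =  9569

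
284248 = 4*71062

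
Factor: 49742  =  2^1 * 7^1*11^1*17^1 * 19^1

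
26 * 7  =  182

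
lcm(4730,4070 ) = 175010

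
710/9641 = 710/9641 = 0.07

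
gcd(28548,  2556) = 36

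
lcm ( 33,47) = 1551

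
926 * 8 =7408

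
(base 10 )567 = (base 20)187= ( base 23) 11f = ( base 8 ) 1067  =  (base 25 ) mh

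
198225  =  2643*75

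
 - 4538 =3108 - 7646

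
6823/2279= 2+2265/2279 = 2.99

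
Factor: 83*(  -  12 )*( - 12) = 2^4*3^2*83^1  =  11952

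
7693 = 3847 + 3846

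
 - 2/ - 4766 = 1/2383 = 0.00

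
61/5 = 61/5 = 12.20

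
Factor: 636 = 2^2 * 3^1 * 53^1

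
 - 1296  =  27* ( - 48) 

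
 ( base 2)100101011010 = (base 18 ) 770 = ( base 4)211122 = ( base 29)2OG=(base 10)2394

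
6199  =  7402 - 1203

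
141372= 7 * 20196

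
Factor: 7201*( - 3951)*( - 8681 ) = 246984441831 = 3^2* 19^1*379^1*439^1*8681^1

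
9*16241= 146169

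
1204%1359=1204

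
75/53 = 75/53 = 1.42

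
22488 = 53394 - 30906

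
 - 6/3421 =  - 6/3421 = - 0.00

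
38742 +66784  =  105526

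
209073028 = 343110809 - 134037781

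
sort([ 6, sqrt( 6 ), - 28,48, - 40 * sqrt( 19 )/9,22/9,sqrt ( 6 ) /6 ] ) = [ - 28,-40 * sqrt( 19)/9, sqrt( 6 ) /6,22/9,sqrt( 6), 6, 48] 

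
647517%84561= 55590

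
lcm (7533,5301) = 143127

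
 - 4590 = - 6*765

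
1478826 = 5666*261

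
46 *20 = 920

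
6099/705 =8  +  153/235= 8.65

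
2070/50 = 41 +2/5 = 41.40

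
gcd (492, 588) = 12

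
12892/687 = 12892/687 = 18.77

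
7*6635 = 46445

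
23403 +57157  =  80560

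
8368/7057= 8368/7057  =  1.19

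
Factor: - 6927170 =-2^1*5^1*692717^1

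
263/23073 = 263/23073 = 0.01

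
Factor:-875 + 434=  - 441 = -3^2*7^2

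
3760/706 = 1880/353 = 5.33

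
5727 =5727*1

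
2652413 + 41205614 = 43858027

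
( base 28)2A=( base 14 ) 4A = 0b1000010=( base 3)2110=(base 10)66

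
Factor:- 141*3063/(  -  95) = 431883/95 = 3^2*5^ ( - 1) * 19^(-1)*47^1* 1021^1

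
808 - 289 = 519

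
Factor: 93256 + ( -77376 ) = 15880 = 2^3*5^1*397^1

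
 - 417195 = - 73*5715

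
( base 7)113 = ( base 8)73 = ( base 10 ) 59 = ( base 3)2012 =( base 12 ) 4B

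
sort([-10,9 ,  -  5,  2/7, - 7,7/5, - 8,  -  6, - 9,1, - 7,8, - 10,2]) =[ - 10, - 10, - 9 ,-8,-7, - 7, - 6,  -  5,2/7, 1,7/5, 2,8, 9]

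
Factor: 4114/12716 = 2^( - 1)*11^1*17^( - 1)  =  11/34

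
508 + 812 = 1320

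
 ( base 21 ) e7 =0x12D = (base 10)301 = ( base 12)211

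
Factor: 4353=3^1 *1451^1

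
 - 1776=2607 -4383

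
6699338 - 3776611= 2922727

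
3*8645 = 25935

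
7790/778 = 10+5/389 = 10.01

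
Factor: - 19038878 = -2^1*17^1*559967^1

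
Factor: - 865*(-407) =352055=5^1*11^1*37^1 *173^1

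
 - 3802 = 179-3981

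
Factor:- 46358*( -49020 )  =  2272469160  =  2^3 * 3^1*5^1*13^1 * 19^1*43^1*1783^1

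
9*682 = 6138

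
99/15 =6  +  3/5=6.60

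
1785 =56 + 1729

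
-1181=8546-9727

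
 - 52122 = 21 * ( - 2482 ) 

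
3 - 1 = 2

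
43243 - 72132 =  - 28889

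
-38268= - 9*4252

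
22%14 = 8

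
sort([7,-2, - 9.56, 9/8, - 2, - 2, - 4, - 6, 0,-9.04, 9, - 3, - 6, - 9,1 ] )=[ - 9.56, - 9.04, - 9, - 6, - 6, - 4, - 3, - 2, - 2, - 2,0, 1,  9/8,7,9 ] 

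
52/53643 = 52/53643=0.00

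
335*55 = 18425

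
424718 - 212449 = 212269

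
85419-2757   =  82662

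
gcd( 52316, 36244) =164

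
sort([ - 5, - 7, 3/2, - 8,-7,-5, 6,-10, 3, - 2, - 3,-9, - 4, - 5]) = [  -  10, - 9, - 8,-7,  -  7, - 5, - 5, - 5 , - 4 , - 3, - 2 , 3/2, 3, 6]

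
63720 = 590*108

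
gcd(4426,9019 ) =1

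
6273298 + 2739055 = 9012353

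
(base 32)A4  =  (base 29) B5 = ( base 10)324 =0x144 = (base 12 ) 230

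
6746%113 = 79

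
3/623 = 3/623 = 0.00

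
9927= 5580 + 4347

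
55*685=37675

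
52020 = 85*612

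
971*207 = 200997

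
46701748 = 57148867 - 10447119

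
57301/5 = 11460 + 1/5= 11460.20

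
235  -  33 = 202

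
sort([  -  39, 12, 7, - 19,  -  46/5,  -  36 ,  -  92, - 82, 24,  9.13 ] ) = [  -  92, - 82,-39 ,  -  36, -19,-46/5, 7,9.13, 12, 24]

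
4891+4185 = 9076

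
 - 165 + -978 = -1143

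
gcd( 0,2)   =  2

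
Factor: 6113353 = 17^1* 43^1*8363^1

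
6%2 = 0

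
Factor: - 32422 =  - 2^1*13^1*29^1*43^1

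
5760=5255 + 505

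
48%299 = 48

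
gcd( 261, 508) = 1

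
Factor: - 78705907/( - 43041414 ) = 2^( - 1)*3^(-1)*7^2*13^ ( - 1 )*521^1*3083^1*551813^( - 1 ) 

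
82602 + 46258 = 128860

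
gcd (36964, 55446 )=18482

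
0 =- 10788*0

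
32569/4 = 32569/4  =  8142.25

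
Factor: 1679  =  23^1 *73^1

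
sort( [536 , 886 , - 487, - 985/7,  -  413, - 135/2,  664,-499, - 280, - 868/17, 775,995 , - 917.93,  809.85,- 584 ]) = [-917.93, - 584 , - 499, - 487,  -  413, - 280, - 985/7, - 135/2, - 868/17, 536 , 664, 775, 809.85,886, 995 ] 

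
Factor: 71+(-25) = 46= 2^1 * 23^1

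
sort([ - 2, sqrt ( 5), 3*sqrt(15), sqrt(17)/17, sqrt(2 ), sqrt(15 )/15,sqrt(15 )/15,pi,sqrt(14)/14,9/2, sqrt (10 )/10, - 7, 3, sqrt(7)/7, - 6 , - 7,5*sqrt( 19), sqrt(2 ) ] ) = [ - 7, - 7,-6,-2, sqrt ( 17)/17, sqrt(15)/15, sqrt (15 )/15 , sqrt( 14 )/14, sqrt(10 )/10,sqrt(7 )/7,  sqrt ( 2), sqrt(2 ), sqrt( 5 ), 3, pi, 9/2, 3*sqrt( 15 ), 5*sqrt(19) ]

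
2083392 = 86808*24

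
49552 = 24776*2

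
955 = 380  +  575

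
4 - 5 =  - 1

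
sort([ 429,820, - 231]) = [ - 231, 429,820]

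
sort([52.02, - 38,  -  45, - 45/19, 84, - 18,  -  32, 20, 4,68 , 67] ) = [ - 45, - 38 ,-32, - 18,  -  45/19,4, 20,52.02,67,68,84]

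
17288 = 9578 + 7710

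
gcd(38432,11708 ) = 4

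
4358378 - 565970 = 3792408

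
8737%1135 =792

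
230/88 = 115/44 = 2.61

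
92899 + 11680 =104579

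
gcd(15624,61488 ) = 504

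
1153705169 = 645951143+507754026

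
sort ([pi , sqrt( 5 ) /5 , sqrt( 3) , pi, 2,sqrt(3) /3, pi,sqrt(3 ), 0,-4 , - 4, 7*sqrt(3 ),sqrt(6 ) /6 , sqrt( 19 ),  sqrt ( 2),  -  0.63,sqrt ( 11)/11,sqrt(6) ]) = [  -  4 ,-4, - 0.63,0 , sqrt( 11 )/11 , sqrt(6)/6, sqrt(5 ) /5,sqrt( 3) /3,sqrt( 2),sqrt(3 ) , sqrt(3),  2, sqrt( 6 ), pi, pi,pi, sqrt( 19), 7*sqrt( 3 ) ]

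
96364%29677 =7333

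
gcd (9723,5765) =1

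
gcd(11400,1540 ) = 20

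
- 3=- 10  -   - 7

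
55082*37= 2038034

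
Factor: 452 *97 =43844 = 2^2 * 97^1 * 113^1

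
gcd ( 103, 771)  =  1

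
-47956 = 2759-50715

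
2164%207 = 94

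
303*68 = 20604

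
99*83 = 8217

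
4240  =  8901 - 4661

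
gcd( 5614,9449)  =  1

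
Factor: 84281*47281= 13^1 * 271^1*311^1 * 3637^1 = 3984889961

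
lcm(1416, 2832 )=2832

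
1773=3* 591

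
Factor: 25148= 2^2*6287^1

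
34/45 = 34/45 = 0.76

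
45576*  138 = 6289488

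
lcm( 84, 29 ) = 2436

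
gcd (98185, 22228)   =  1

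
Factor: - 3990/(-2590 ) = 3^1*19^1 *37^ ( - 1) = 57/37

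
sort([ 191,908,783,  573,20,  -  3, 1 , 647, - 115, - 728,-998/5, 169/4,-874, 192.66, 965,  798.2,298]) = [ -874, - 728, - 998/5,  -  115,  -  3,1, 20 , 169/4,191,192.66,298,573,647,783, 798.2, 908,965]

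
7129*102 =727158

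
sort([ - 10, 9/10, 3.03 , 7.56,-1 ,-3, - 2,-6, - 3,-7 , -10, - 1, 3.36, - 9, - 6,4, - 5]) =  [-10,  -  10,-9,-7,- 6,  -  6, - 5, - 3, - 3,-2,-1,-1, 9/10,3.03, 3.36, 4,  7.56]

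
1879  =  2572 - 693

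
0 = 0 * 800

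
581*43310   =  25163110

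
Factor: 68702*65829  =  2^1*3^1 * 21943^1 *34351^1=4522583958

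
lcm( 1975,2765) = 13825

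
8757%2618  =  903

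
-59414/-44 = 1350 + 7/22 = 1350.32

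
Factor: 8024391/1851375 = 2674797/617125= 3^1*5^( - 3 )*17^1 * 179^1 * 293^1  *  4937^( - 1)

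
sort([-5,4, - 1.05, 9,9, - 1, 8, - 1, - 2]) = [ - 5 , - 2, - 1.05,  -  1,-1  ,  4,8, 9, 9 ] 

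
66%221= 66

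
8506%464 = 154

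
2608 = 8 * 326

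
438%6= 0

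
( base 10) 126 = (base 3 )11200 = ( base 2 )1111110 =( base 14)90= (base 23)5B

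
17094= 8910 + 8184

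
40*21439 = 857560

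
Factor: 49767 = 3^1*53^1 * 313^1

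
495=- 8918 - -9413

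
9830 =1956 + 7874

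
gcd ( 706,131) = 1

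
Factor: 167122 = 2^1*83561^1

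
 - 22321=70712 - 93033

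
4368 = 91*48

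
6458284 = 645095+5813189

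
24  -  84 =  - 60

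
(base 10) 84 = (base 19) 48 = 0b1010100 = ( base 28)30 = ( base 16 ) 54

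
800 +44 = 844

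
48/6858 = 8/1143 = 0.01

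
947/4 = 947/4= 236.75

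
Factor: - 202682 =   -  2^1*101341^1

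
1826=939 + 887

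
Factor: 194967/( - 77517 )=-3^( - 1 ) * 11^( - 1 ) * 83^1=-83/33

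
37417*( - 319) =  - 11936023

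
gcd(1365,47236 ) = 7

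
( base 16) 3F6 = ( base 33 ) uo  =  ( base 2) 1111110110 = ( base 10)1014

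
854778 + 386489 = 1241267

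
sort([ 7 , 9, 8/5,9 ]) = [8/5,7, 9, 9 ]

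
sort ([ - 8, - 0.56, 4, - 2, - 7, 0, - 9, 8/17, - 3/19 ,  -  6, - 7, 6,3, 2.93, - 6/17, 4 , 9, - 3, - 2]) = [ - 9, - 8, - 7, - 7,-6 , - 3, - 2,-2 ,- 0.56 ,-6/17 ,-3/19 , 0,8/17 , 2.93, 3, 4,4,6, 9]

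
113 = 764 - 651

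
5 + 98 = 103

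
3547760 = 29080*122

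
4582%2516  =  2066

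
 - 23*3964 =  - 91172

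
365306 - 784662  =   - 419356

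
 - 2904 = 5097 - 8001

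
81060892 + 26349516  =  107410408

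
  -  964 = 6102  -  7066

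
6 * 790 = 4740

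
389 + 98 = 487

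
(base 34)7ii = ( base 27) BQ1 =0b10001000010010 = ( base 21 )jg7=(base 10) 8722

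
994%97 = 24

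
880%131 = 94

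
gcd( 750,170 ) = 10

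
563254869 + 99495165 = 662750034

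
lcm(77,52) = 4004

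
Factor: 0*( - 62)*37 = 0^1 = 0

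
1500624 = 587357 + 913267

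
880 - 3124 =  - 2244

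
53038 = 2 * 26519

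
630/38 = 16+11/19 = 16.58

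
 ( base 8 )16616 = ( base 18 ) 1566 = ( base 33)6V9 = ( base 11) 5759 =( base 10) 7566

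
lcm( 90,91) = 8190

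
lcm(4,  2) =4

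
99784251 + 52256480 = 152040731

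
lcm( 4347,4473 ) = 308637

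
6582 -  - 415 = 6997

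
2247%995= 257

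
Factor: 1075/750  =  2^ ( - 1 )*3^( - 1)*5^( - 1 )*43^1= 43/30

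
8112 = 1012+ 7100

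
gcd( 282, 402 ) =6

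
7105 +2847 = 9952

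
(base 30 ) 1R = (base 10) 57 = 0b111001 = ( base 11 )52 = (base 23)2B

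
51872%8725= 8247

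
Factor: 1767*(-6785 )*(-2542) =30476279490 = 2^1*3^1*5^1*19^1*23^1*31^2*41^1*59^1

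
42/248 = 21/124 = 0.17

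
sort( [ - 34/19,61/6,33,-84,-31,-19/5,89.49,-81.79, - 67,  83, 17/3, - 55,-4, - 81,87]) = [ - 84, - 81.79, - 81,-67,  -  55 , - 31, - 4, - 19/5,-34/19  ,  17/3,  61/6, 33,83, 87,89.49 ]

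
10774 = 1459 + 9315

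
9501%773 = 225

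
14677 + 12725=27402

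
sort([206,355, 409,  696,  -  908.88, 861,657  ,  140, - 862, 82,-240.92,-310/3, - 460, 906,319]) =[-908.88, - 862, - 460,-240.92,  -  310/3,82, 140 , 206,  319 , 355, 409,657, 696,861,906 ] 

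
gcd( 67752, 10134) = 18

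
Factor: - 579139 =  - 11^1*17^1*19^1*163^1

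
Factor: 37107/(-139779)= - 3^(  -  1)*7^1*19^1 * 167^( - 1 ) =- 133/501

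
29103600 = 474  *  61400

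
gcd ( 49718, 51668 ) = 2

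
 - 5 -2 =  - 7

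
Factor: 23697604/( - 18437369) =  - 2^2*7^1*846343^1*18437369^ ( - 1)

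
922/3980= 461/1990 = 0.23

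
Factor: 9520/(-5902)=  - 2^3*5^1*7^1*13^( -1 )*17^1*227^( - 1)=- 4760/2951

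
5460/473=5460/473 = 11.54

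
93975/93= 1010 + 15/31 = 1010.48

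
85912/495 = 173+ 277/495 = 173.56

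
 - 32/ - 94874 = 16/47437 = 0.00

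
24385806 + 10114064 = 34499870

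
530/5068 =265/2534= 0.10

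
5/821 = 5/821 = 0.01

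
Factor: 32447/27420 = 2^( - 2 )*3^( - 1)*5^(  -  1 ) * 71^1 = 71/60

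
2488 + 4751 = 7239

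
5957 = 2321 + 3636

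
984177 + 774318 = 1758495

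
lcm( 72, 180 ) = 360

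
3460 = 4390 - 930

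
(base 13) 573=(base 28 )15f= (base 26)1a3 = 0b1110101011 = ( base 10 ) 939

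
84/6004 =21/1501  =  0.01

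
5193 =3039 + 2154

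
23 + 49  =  72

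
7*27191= 190337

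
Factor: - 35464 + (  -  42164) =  - 2^2*3^1*6469^1 = - 77628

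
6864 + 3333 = 10197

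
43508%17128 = 9252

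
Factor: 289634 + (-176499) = 113135= 5^1*11^3*17^1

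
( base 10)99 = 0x63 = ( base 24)43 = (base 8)143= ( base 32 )33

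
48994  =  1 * 48994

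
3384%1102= 78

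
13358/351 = 38 + 20/351 = 38.06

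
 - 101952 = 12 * ( - 8496)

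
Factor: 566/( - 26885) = -2^1*5^( - 1 )*19^(-1)  =  - 2/95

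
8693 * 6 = 52158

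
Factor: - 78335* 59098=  - 2^1*5^1 *13^1*2273^1*15667^1  =  -  4629441830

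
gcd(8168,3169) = 1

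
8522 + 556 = 9078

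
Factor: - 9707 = -17^1*571^1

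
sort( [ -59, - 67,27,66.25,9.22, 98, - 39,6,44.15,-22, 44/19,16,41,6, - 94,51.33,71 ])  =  [ - 94, - 67, - 59,- 39, -22,44/19, 6, 6,9.22,16,27, 41, 44.15,  51.33,66.25, 71,98 ]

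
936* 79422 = 74338992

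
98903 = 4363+94540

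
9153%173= 157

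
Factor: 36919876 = 2^2*7^1*23^1*57329^1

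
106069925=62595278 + 43474647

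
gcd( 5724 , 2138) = 2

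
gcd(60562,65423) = 1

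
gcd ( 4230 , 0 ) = 4230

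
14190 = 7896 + 6294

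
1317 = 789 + 528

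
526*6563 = 3452138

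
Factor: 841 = 29^2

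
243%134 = 109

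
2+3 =5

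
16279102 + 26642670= 42921772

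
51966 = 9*5774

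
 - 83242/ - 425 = 83242/425 = 195.86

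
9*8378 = 75402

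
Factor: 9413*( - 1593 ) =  - 14994909=- 3^3  *59^1*9413^1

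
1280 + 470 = 1750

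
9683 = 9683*1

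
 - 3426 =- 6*571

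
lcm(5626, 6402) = 185658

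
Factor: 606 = 2^1*3^1*101^1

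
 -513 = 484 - 997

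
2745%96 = 57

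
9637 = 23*419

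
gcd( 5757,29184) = 57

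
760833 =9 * 84537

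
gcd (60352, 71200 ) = 32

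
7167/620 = 11 + 347/620 = 11.56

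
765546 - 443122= 322424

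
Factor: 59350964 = 2^2*1171^1*12671^1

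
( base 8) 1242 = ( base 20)1DE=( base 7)1652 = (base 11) 563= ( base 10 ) 674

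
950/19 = 50 = 50.00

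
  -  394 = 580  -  974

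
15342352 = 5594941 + 9747411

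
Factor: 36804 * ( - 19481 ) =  - 716978724= - 2^2* 3^1 * 7^1*11^2 * 23^1*3067^1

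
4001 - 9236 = -5235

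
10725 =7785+2940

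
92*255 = 23460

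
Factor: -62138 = -2^1*31069^1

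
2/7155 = 2/7155  =  0.00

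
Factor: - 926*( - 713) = 2^1 * 23^1*31^1*463^1 = 660238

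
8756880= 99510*88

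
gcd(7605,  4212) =117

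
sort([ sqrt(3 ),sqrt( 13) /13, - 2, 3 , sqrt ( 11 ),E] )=[ - 2, sqrt (13 ) /13,sqrt( 3),E, 3, sqrt ( 11)] 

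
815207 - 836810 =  - 21603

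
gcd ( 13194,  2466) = 18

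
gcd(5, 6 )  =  1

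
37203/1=37203 = 37203.00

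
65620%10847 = 538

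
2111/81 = 2111/81 = 26.06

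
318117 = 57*5581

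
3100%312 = 292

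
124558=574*217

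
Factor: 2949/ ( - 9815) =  - 3^1*5^( - 1)*13^( - 1)*151^(  -  1) * 983^1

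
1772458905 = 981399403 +791059502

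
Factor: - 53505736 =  - 2^3*6688217^1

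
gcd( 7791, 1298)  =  1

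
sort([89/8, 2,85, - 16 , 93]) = [ - 16,2 , 89/8,85,  93 ] 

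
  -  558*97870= -54611460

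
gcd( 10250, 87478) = 2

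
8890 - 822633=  - 813743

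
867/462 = 1 + 135/154 = 1.88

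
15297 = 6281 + 9016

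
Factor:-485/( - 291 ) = 3^( - 1 )*5^1 = 5/3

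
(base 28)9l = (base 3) 101010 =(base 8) 421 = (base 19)e7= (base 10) 273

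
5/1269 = 5/1269 = 0.00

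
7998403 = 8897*899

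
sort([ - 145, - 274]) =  [ - 274 , - 145 ] 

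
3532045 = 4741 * 745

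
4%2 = 0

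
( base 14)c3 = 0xab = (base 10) 171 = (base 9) 210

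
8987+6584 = 15571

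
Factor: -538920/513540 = - 998/951 = - 2^1*3^ ( -1)*317^(-1 )*499^1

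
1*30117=30117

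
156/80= 1 + 19/20 = 1.95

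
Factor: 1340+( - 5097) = -13^1*17^2 = - 3757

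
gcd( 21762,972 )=54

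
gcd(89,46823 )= 1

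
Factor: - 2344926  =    -  2^1*3^1*390821^1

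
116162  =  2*58081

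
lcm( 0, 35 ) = 0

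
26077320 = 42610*612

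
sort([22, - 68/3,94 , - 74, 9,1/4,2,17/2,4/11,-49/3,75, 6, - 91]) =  [  -  91 , - 74, - 68/3, - 49/3, 1/4, 4/11, 2, 6, 17/2, 9,22,75,94]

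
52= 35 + 17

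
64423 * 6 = 386538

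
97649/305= 97649/305  =  320.16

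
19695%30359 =19695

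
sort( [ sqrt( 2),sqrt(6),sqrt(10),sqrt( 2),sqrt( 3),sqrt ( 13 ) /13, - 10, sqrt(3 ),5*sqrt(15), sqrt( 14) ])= [- 10 , sqrt(13)/13, sqrt(2 ),sqrt( 2 ), sqrt(3 ) , sqrt(3 ),sqrt(6 ), sqrt( 10),sqrt(14),5 * sqrt( 15 ) ]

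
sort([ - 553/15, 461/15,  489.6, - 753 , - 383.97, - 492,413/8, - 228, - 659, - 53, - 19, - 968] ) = [ - 968,-753,-659,-492,  -  383.97, - 228,-53, - 553/15, - 19,461/15,413/8, 489.6] 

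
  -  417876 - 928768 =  - 1346644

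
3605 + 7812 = 11417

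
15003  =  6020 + 8983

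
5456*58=316448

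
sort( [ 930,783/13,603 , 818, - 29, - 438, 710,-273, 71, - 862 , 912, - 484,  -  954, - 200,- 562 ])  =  [ - 954,  -  862,  -  562,- 484,-438,  -  273,  -  200, - 29,783/13,71,603,710,818 , 912, 930]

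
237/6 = 79/2 =39.50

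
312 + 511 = 823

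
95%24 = 23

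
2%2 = 0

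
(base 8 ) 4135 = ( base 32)22t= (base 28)2KD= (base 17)76G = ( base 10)2141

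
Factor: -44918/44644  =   - 2^( - 1)*37^1 * 607^1 * 11161^( - 1)=- 22459/22322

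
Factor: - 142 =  - 2^1 * 71^1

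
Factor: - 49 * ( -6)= 294 = 2^1*3^1 *7^2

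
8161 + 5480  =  13641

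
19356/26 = 9678/13= 744.46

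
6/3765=2/1255 = 0.00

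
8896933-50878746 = - 41981813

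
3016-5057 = - 2041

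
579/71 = 8+11/71 = 8.15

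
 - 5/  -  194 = 5/194 = 0.03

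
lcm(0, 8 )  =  0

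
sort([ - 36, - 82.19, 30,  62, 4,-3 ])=[ - 82.19, - 36 ,-3, 4, 30,  62] 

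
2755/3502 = 2755/3502 = 0.79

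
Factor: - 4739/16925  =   - 5^ (-2)*7^1 = - 7/25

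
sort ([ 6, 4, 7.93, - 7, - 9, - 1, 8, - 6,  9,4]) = [ - 9, - 7, - 6, - 1, 4,4,6, 7.93, 8,9]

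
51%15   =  6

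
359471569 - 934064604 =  - 574593035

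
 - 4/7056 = - 1 + 1763/1764=- 0.00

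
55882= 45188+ 10694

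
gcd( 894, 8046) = 894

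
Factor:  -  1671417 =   -  3^2*11^1 * 16883^1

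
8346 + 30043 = 38389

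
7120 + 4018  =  11138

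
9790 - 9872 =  - 82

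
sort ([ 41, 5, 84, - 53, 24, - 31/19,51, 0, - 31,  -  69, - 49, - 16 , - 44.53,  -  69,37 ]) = [ - 69, - 69, - 53 , - 49,  -  44.53, - 31, - 16, - 31/19, 0 , 5, 24, 37, 41, 51,84]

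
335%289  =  46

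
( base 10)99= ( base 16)63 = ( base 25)3O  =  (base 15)69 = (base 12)83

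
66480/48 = 1385 = 1385.00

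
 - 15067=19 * ( - 793)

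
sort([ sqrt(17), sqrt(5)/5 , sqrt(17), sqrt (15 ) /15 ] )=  [ sqrt (15) /15,sqrt( 5) /5 , sqrt( 17), sqrt (17)]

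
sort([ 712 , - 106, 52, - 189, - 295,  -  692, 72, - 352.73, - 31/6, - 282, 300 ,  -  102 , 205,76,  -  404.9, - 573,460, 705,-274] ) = [ - 692, - 573, - 404.9,-352.73, - 295, - 282,-274,  -  189, - 106, - 102,-31/6 , 52,72  ,  76, 205,300, 460,705, 712 ] 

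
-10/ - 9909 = 10/9909 = 0.00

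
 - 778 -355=-1133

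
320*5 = 1600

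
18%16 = 2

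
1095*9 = 9855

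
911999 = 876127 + 35872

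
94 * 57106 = 5367964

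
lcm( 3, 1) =3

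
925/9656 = 925/9656 = 0.10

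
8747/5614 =8747/5614 = 1.56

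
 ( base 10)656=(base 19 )1FA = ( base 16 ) 290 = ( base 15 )2DB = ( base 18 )208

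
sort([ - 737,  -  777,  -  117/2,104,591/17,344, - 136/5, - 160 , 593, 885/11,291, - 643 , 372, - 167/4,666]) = [  -  777 , - 737, - 643, - 160 , - 117/2 , - 167/4, - 136/5, 591/17,  885/11, 104 , 291,344,372,593,666] 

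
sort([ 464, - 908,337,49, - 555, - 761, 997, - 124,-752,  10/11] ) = [ - 908, - 761,-752, - 555, - 124, 10/11, 49,337, 464 , 997 ]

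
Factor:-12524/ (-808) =31/2 = 2^( - 1 )*31^1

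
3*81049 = 243147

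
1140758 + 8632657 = 9773415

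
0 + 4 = 4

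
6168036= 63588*97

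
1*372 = 372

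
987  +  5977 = 6964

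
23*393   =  9039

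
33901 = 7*4843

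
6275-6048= 227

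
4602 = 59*78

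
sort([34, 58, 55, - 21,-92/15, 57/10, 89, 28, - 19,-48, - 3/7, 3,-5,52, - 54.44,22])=[ - 54.44 ,-48,-21, - 19, - 92/15,-5, - 3/7, 3,57/10,22 , 28,34, 52,55, 58,  89 ]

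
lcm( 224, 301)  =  9632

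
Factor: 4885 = 5^1 * 977^1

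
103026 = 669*154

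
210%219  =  210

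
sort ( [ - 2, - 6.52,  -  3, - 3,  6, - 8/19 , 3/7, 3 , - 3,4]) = [ - 6.52, - 3, - 3, - 3, - 2, - 8/19, 3/7,  3, 4,  6]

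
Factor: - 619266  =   - 2^1*3^1*29^1*3559^1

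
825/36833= 825/36833 =0.02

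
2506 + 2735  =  5241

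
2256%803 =650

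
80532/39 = 2064 + 12/13 = 2064.92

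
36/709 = 36/709 =0.05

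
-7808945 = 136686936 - 144495881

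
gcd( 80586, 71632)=8954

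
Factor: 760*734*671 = 374310640 = 2^4*5^1*11^1*19^1*61^1*367^1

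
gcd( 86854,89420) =2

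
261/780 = 87/260 = 0.33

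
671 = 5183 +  - 4512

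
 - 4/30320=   -  1/7580 = - 0.00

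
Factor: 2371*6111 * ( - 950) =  - 13764721950 = - 2^1 * 3^2 * 5^2 * 7^1*19^1 * 97^1*2371^1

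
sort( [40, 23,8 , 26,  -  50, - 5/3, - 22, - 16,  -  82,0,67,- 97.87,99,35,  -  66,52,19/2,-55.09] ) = [ - 97.87, - 82,- 66,-55.09, - 50 , - 22, - 16,-5/3,0, 8,19/2,23,26,35,40,52,67, 99]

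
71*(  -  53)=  - 3763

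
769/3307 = 769/3307  =  0.23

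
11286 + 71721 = 83007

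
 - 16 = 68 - 84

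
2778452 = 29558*94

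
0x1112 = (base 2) 1000100010010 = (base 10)4370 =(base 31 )4GU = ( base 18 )D8E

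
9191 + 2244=11435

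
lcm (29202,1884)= 58404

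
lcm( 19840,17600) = 1091200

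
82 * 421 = 34522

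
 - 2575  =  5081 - 7656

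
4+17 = 21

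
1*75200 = 75200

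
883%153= 118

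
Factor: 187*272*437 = 2^4*11^1*17^2*19^1*23^1 = 22227568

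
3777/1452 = 2 + 291/484 =2.60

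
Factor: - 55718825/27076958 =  - 2^( - 1 )*5^2 * 53^( - 1) * 255443^( - 1) * 2228753^1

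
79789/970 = 79789/970 = 82.26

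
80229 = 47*1707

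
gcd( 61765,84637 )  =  1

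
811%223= 142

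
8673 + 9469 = 18142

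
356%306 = 50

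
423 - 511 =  - 88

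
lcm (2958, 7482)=127194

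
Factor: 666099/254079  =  97/37 = 37^( -1 )*97^1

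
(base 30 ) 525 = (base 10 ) 4565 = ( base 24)7M5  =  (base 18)E1B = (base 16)11d5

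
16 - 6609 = - 6593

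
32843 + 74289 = 107132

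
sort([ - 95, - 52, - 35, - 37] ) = [ - 95, - 52, - 37, - 35] 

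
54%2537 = 54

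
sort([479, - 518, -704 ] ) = [-704  , - 518,479]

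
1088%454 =180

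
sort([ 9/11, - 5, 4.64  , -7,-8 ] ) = [ - 8, - 7,-5,9/11,4.64] 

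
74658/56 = 1333 + 5/28 = 1333.18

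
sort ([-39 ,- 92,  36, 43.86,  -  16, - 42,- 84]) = [ - 92, - 84, - 42, - 39,  -  16,  36,  43.86 ] 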